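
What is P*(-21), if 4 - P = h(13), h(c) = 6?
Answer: 42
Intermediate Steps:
P = -2 (P = 4 - 1*6 = 4 - 6 = -2)
P*(-21) = -2*(-21) = 42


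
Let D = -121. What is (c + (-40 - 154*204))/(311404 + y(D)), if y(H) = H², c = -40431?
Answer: -71887/326045 ≈ -0.22048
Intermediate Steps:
(c + (-40 - 154*204))/(311404 + y(D)) = (-40431 + (-40 - 154*204))/(311404 + (-121)²) = (-40431 + (-40 - 31416))/(311404 + 14641) = (-40431 - 31456)/326045 = -71887*1/326045 = -71887/326045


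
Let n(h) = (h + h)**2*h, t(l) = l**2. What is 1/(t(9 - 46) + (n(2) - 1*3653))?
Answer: -1/2252 ≈ -0.00044405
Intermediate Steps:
n(h) = 4*h**3 (n(h) = (2*h)**2*h = (4*h**2)*h = 4*h**3)
1/(t(9 - 46) + (n(2) - 1*3653)) = 1/((9 - 46)**2 + (4*2**3 - 1*3653)) = 1/((-37)**2 + (4*8 - 3653)) = 1/(1369 + (32 - 3653)) = 1/(1369 - 3621) = 1/(-2252) = -1/2252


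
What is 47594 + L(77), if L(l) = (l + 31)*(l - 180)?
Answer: 36470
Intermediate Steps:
L(l) = (-180 + l)*(31 + l) (L(l) = (31 + l)*(-180 + l) = (-180 + l)*(31 + l))
47594 + L(77) = 47594 + (-5580 + 77**2 - 149*77) = 47594 + (-5580 + 5929 - 11473) = 47594 - 11124 = 36470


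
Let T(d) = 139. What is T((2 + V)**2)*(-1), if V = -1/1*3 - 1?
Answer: -139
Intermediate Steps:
V = -4 (V = -1*1*3 - 1 = -1*3 - 1 = -3 - 1 = -4)
T((2 + V)**2)*(-1) = 139*(-1) = -139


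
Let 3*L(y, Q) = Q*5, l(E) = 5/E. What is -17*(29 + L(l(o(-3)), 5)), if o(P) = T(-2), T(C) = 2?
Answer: -1904/3 ≈ -634.67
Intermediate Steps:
o(P) = 2
L(y, Q) = 5*Q/3 (L(y, Q) = (Q*5)/3 = (5*Q)/3 = 5*Q/3)
-17*(29 + L(l(o(-3)), 5)) = -17*(29 + (5/3)*5) = -17*(29 + 25/3) = -17*112/3 = -1904/3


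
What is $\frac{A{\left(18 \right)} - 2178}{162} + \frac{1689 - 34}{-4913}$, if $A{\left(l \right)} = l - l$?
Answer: $- \frac{609368}{44217} \approx -13.781$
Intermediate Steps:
$A{\left(l \right)} = 0$
$\frac{A{\left(18 \right)} - 2178}{162} + \frac{1689 - 34}{-4913} = \frac{0 - 2178}{162} + \frac{1689 - 34}{-4913} = \left(-2178\right) \frac{1}{162} + \left(1689 - 34\right) \left(- \frac{1}{4913}\right) = - \frac{121}{9} + 1655 \left(- \frac{1}{4913}\right) = - \frac{121}{9} - \frac{1655}{4913} = - \frac{609368}{44217}$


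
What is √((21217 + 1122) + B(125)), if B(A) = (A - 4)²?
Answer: 86*√5 ≈ 192.30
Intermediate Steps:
B(A) = (-4 + A)²
√((21217 + 1122) + B(125)) = √((21217 + 1122) + (-4 + 125)²) = √(22339 + 121²) = √(22339 + 14641) = √36980 = 86*√5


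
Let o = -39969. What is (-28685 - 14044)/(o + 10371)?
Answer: 14243/9866 ≈ 1.4436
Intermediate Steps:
(-28685 - 14044)/(o + 10371) = (-28685 - 14044)/(-39969 + 10371) = -42729/(-29598) = -42729*(-1/29598) = 14243/9866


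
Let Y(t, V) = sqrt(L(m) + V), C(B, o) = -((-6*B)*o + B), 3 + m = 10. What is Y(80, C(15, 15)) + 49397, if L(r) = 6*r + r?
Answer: 49397 + 2*sqrt(346) ≈ 49434.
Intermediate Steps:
m = 7 (m = -3 + 10 = 7)
L(r) = 7*r
C(B, o) = -B + 6*B*o (C(B, o) = -(-6*B*o + B) = -(B - 6*B*o) = -B + 6*B*o)
Y(t, V) = sqrt(49 + V) (Y(t, V) = sqrt(7*7 + V) = sqrt(49 + V))
Y(80, C(15, 15)) + 49397 = sqrt(49 + 15*(-1 + 6*15)) + 49397 = sqrt(49 + 15*(-1 + 90)) + 49397 = sqrt(49 + 15*89) + 49397 = sqrt(49 + 1335) + 49397 = sqrt(1384) + 49397 = 2*sqrt(346) + 49397 = 49397 + 2*sqrt(346)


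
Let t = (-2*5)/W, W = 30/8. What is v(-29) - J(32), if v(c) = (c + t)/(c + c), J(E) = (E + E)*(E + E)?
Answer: -712609/174 ≈ -4095.5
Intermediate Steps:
W = 15/4 (W = 30*(1/8) = 15/4 ≈ 3.7500)
J(E) = 4*E**2 (J(E) = (2*E)*(2*E) = 4*E**2)
t = -8/3 (t = (-2*5)/(15/4) = -10*4/15 = -8/3 ≈ -2.6667)
v(c) = (-8/3 + c)/(2*c) (v(c) = (c - 8/3)/(c + c) = (-8/3 + c)/((2*c)) = (-8/3 + c)*(1/(2*c)) = (-8/3 + c)/(2*c))
v(-29) - J(32) = (1/6)*(-8 + 3*(-29))/(-29) - 4*32**2 = (1/6)*(-1/29)*(-8 - 87) - 4*1024 = (1/6)*(-1/29)*(-95) - 1*4096 = 95/174 - 4096 = -712609/174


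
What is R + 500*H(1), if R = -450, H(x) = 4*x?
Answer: 1550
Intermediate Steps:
R + 500*H(1) = -450 + 500*(4*1) = -450 + 500*4 = -450 + 2000 = 1550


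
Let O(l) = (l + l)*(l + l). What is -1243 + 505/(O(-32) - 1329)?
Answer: -3438876/2767 ≈ -1242.8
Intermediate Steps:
O(l) = 4*l² (O(l) = (2*l)*(2*l) = 4*l²)
-1243 + 505/(O(-32) - 1329) = -1243 + 505/(4*(-32)² - 1329) = -1243 + 505/(4*1024 - 1329) = -1243 + 505/(4096 - 1329) = -1243 + 505/2767 = -3438876/2767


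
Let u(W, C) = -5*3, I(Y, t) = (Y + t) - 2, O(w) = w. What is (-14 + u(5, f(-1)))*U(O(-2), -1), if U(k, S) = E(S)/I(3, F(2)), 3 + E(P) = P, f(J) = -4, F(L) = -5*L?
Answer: -116/9 ≈ -12.889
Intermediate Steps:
E(P) = -3 + P
I(Y, t) = -2 + Y + t
u(W, C) = -15
U(k, S) = ⅓ - S/9 (U(k, S) = (-3 + S)/(-2 + 3 - 5*2) = (-3 + S)/(-2 + 3 - 10) = (-3 + S)/(-9) = (-3 + S)*(-⅑) = ⅓ - S/9)
(-14 + u(5, f(-1)))*U(O(-2), -1) = (-14 - 15)*(⅓ - ⅑*(-1)) = -29*(⅓ + ⅑) = -29*4/9 = -116/9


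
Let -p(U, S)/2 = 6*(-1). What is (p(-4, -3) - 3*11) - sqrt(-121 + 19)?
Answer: -21 - I*sqrt(102) ≈ -21.0 - 10.1*I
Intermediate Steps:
p(U, S) = 12 (p(U, S) = -12*(-1) = -2*(-6) = 12)
(p(-4, -3) - 3*11) - sqrt(-121 + 19) = (12 - 3*11) - sqrt(-121 + 19) = (12 - 33) - sqrt(-102) = -21 - I*sqrt(102)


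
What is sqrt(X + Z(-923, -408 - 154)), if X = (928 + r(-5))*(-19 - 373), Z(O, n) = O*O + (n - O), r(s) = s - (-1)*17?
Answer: sqrt(483810) ≈ 695.56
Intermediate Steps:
r(s) = 17 + s (r(s) = s - 1*(-17) = s + 17 = 17 + s)
Z(O, n) = n + O**2 - O (Z(O, n) = O**2 + (n - O) = n + O**2 - O)
X = -368480 (X = (928 + (17 - 5))*(-19 - 373) = (928 + 12)*(-392) = 940*(-392) = -368480)
sqrt(X + Z(-923, -408 - 154)) = sqrt(-368480 + ((-408 - 154) + (-923)**2 - 1*(-923))) = sqrt(-368480 + (-562 + 851929 + 923)) = sqrt(-368480 + 852290) = sqrt(483810)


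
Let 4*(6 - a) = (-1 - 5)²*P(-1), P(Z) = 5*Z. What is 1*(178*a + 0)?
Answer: 9078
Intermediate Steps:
a = 51 (a = 6 - (-1 - 5)²*5*(-1)/4 = 6 - (-6)²*(-5)/4 = 6 - 9*(-5) = 6 - ¼*(-180) = 6 + 45 = 51)
1*(178*a + 0) = 1*(178*51 + 0) = 1*(9078 + 0) = 1*9078 = 9078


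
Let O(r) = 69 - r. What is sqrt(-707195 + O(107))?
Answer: I*sqrt(707233) ≈ 840.97*I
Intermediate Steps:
sqrt(-707195 + O(107)) = sqrt(-707195 + (69 - 1*107)) = sqrt(-707195 + (69 - 107)) = sqrt(-707195 - 38) = sqrt(-707233) = I*sqrt(707233)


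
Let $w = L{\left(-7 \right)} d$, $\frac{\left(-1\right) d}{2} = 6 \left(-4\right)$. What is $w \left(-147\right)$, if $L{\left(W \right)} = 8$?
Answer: $-56448$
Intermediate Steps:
$d = 48$ ($d = - 2 \cdot 6 \left(-4\right) = \left(-2\right) \left(-24\right) = 48$)
$w = 384$ ($w = 8 \cdot 48 = 384$)
$w \left(-147\right) = 384 \left(-147\right) = -56448$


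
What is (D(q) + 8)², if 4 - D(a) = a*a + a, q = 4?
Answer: 64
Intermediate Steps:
D(a) = 4 - a - a² (D(a) = 4 - (a*a + a) = 4 - (a² + a) = 4 - (a + a²) = 4 + (-a - a²) = 4 - a - a²)
(D(q) + 8)² = ((4 - 1*4 - 1*4²) + 8)² = ((4 - 4 - 1*16) + 8)² = ((4 - 4 - 16) + 8)² = (-16 + 8)² = (-8)² = 64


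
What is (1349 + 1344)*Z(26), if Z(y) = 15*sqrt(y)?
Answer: 40395*sqrt(26) ≈ 2.0598e+5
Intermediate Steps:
(1349 + 1344)*Z(26) = (1349 + 1344)*(15*sqrt(26)) = 2693*(15*sqrt(26)) = 40395*sqrt(26)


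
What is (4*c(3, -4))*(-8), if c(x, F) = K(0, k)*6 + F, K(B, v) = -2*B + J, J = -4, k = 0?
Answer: 896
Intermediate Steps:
K(B, v) = -4 - 2*B (K(B, v) = -2*B - 4 = -4 - 2*B)
c(x, F) = -24 + F (c(x, F) = (-4 - 2*0)*6 + F = (-4 + 0)*6 + F = -4*6 + F = -24 + F)
(4*c(3, -4))*(-8) = (4*(-24 - 4))*(-8) = (4*(-28))*(-8) = -112*(-8) = 896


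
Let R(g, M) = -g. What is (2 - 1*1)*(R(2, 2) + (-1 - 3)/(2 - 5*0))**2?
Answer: 16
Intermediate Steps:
(2 - 1*1)*(R(2, 2) + (-1 - 3)/(2 - 5*0))**2 = (2 - 1*1)*(-1*2 + (-1 - 3)/(2 - 5*0))**2 = (2 - 1)*(-2 - 4/(2 + 0))**2 = 1*(-2 - 4/2)**2 = 1*(-2 - 4*1/2)**2 = 1*(-2 - 2)**2 = 1*(-4)**2 = 1*16 = 16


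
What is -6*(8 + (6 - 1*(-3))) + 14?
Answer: -88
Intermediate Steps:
-6*(8 + (6 - 1*(-3))) + 14 = -6*(8 + (6 + 3)) + 14 = -6*(8 + 9) + 14 = -6*17 + 14 = -102 + 14 = -88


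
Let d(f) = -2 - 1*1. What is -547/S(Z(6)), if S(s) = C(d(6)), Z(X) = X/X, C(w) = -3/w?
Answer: -547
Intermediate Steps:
d(f) = -3 (d(f) = -2 - 1 = -3)
Z(X) = 1
S(s) = 1 (S(s) = -3/(-3) = -3*(-⅓) = 1)
-547/S(Z(6)) = -547/1 = -547*1 = -547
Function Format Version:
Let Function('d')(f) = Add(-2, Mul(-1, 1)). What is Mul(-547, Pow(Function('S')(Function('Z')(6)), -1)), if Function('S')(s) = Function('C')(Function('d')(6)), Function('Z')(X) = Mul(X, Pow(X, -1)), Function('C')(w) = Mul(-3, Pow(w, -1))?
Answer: -547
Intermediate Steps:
Function('d')(f) = -3 (Function('d')(f) = Add(-2, -1) = -3)
Function('Z')(X) = 1
Function('S')(s) = 1 (Function('S')(s) = Mul(-3, Pow(-3, -1)) = Mul(-3, Rational(-1, 3)) = 1)
Mul(-547, Pow(Function('S')(Function('Z')(6)), -1)) = Mul(-547, Pow(1, -1)) = Mul(-547, 1) = -547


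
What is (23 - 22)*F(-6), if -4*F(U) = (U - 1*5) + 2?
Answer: 9/4 ≈ 2.2500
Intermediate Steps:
F(U) = ¾ - U/4 (F(U) = -((U - 1*5) + 2)/4 = -((U - 5) + 2)/4 = -((-5 + U) + 2)/4 = -(-3 + U)/4 = ¾ - U/4)
(23 - 22)*F(-6) = (23 - 22)*(¾ - ¼*(-6)) = 1*(¾ + 3/2) = 1*(9/4) = 9/4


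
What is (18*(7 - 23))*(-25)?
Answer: 7200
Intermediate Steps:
(18*(7 - 23))*(-25) = (18*(-16))*(-25) = -288*(-25) = 7200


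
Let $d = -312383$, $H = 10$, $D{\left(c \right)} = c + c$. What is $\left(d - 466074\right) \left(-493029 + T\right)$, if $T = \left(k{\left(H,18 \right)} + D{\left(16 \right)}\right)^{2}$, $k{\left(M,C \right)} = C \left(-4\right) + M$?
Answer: $383101264953$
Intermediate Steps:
$D{\left(c \right)} = 2 c$
$k{\left(M,C \right)} = M - 4 C$ ($k{\left(M,C \right)} = - 4 C + M = M - 4 C$)
$T = 900$ ($T = \left(\left(10 - 72\right) + 2 \cdot 16\right)^{2} = \left(\left(10 - 72\right) + 32\right)^{2} = \left(-62 + 32\right)^{2} = \left(-30\right)^{2} = 900$)
$\left(d - 466074\right) \left(-493029 + T\right) = \left(-312383 - 466074\right) \left(-493029 + 900\right) = \left(-778457\right) \left(-492129\right) = 383101264953$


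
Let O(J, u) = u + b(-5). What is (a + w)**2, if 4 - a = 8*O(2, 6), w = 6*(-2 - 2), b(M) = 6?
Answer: 13456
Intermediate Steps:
O(J, u) = 6 + u (O(J, u) = u + 6 = 6 + u)
w = -24 (w = 6*(-4) = -24)
a = -92 (a = 4 - 8*(6 + 6) = 4 - 8*12 = 4 - 1*96 = 4 - 96 = -92)
(a + w)**2 = (-92 - 24)**2 = (-116)**2 = 13456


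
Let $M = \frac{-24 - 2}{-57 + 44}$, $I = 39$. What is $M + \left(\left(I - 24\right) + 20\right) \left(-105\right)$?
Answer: $-3673$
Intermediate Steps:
$M = 2$ ($M = - \frac{26}{-13} = \left(-26\right) \left(- \frac{1}{13}\right) = 2$)
$M + \left(\left(I - 24\right) + 20\right) \left(-105\right) = 2 + \left(\left(39 - 24\right) + 20\right) \left(-105\right) = 2 + \left(15 + 20\right) \left(-105\right) = 2 + 35 \left(-105\right) = 2 - 3675 = -3673$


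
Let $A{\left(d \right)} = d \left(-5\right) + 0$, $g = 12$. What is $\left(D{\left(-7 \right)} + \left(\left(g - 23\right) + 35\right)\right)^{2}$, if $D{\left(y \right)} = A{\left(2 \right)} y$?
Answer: $8836$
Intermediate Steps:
$A{\left(d \right)} = - 5 d$ ($A{\left(d \right)} = - 5 d + 0 = - 5 d$)
$D{\left(y \right)} = - 10 y$ ($D{\left(y \right)} = \left(-5\right) 2 y = - 10 y$)
$\left(D{\left(-7 \right)} + \left(\left(g - 23\right) + 35\right)\right)^{2} = \left(\left(-10\right) \left(-7\right) + \left(\left(12 - 23\right) + 35\right)\right)^{2} = \left(70 + \left(-11 + 35\right)\right)^{2} = \left(70 + 24\right)^{2} = 94^{2} = 8836$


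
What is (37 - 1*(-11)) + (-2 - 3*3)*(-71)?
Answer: 829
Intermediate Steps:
(37 - 1*(-11)) + (-2 - 3*3)*(-71) = (37 + 11) + (-2 - 9)*(-71) = 48 - 11*(-71) = 48 + 781 = 829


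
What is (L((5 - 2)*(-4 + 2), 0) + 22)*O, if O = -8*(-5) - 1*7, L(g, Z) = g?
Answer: 528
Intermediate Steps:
O = 33 (O = 40 - 7 = 33)
(L((5 - 2)*(-4 + 2), 0) + 22)*O = ((5 - 2)*(-4 + 2) + 22)*33 = (3*(-2) + 22)*33 = (-6 + 22)*33 = 16*33 = 528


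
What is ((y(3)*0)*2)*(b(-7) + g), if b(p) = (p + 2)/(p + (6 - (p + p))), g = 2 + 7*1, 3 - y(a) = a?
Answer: 0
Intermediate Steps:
y(a) = 3 - a
g = 9 (g = 2 + 7 = 9)
b(p) = (2 + p)/(6 - p) (b(p) = (2 + p)/(p + (6 - 2*p)) = (2 + p)/(6 - p))
((y(3)*0)*2)*(b(-7) + g) = (((3 - 1*3)*0)*2)*((-2 - 1*(-7))/(-6 - 7) + 9) = (((3 - 3)*0)*2)*((-2 + 7)/(-13) + 9) = ((0*0)*2)*(-1/13*5 + 9) = (0*2)*(-5/13 + 9) = 0*(112/13) = 0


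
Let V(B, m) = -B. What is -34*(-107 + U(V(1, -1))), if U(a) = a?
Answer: 3672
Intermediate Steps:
-34*(-107 + U(V(1, -1))) = -34*(-107 - 1*1) = -34*(-107 - 1) = -34*(-108) = 3672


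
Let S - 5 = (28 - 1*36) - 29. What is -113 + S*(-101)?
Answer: 3119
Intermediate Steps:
S = -32 (S = 5 + ((28 - 1*36) - 29) = 5 + ((28 - 36) - 29) = 5 + (-8 - 29) = 5 - 37 = -32)
-113 + S*(-101) = -113 - 32*(-101) = -113 + 3232 = 3119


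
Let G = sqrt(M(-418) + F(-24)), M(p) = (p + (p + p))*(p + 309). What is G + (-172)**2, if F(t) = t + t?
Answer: 29584 + 3*sqrt(15182) ≈ 29954.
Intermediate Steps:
M(p) = 3*p*(309 + p) (M(p) = (p + 2*p)*(309 + p) = (3*p)*(309 + p) = 3*p*(309 + p))
F(t) = 2*t
G = 3*sqrt(15182) (G = sqrt(3*(-418)*(309 - 418) + 2*(-24)) = sqrt(3*(-418)*(-109) - 48) = sqrt(136686 - 48) = sqrt(136638) = 3*sqrt(15182) ≈ 369.65)
G + (-172)**2 = 3*sqrt(15182) + (-172)**2 = 3*sqrt(15182) + 29584 = 29584 + 3*sqrt(15182)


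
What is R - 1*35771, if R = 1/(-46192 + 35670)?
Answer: -376382463/10522 ≈ -35771.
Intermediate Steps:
R = -1/10522 (R = 1/(-10522) = -1/10522 ≈ -9.5039e-5)
R - 1*35771 = -1/10522 - 1*35771 = -1/10522 - 35771 = -376382463/10522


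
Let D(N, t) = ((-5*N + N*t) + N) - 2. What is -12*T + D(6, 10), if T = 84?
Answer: -974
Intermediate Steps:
D(N, t) = -2 - 4*N + N*t (D(N, t) = (-4*N + N*t) - 2 = -2 - 4*N + N*t)
-12*T + D(6, 10) = -12*84 + (-2 - 4*6 + 6*10) = -1008 + (-2 - 24 + 60) = -1008 + 34 = -974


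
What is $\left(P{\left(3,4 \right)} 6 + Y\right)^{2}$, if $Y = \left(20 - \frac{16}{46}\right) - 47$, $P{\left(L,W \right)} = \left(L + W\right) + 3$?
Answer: $\frac{564001}{529} \approx 1066.2$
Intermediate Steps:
$P{\left(L,W \right)} = 3 + L + W$
$Y = - \frac{629}{23}$ ($Y = \left(20 - \frac{8}{23}\right) - 47 = \frac{452}{23} - 47 = - \frac{629}{23} \approx -27.348$)
$\left(P{\left(3,4 \right)} 6 + Y\right)^{2} = \left(\left(3 + 3 + 4\right) 6 - \frac{629}{23}\right)^{2} = \left(10 \cdot 6 - \frac{629}{23}\right)^{2} = \left(60 - \frac{629}{23}\right)^{2} = \left(\frac{751}{23}\right)^{2} = \frac{564001}{529}$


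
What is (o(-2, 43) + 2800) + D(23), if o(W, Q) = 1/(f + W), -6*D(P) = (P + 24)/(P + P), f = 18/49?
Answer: 15451679/5520 ≈ 2799.2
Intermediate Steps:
f = 18/49 (f = 18*(1/49) = 18/49 ≈ 0.36735)
D(P) = -(24 + P)/(12*P) (D(P) = -(P + 24)/(6*(P + P)) = -(24 + P)/(6*(2*P)) = -(24 + P)*1/(2*P)/6 = -(24 + P)/(12*P))
o(W, Q) = 1/(18/49 + W)
(o(-2, 43) + 2800) + D(23) = (49/(18 + 49*(-2)) + 2800) + (1/12)*(-24 - 1*23)/23 = (49/(18 - 98) + 2800) + (1/12)*(1/23)*(-24 - 23) = (49/(-80) + 2800) + (1/12)*(1/23)*(-47) = (49*(-1/80) + 2800) - 47/276 = (-49/80 + 2800) - 47/276 = 223951/80 - 47/276 = 15451679/5520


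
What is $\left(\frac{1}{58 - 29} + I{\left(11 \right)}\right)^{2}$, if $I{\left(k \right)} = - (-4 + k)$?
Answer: $\frac{40804}{841} \approx 48.518$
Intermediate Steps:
$I{\left(k \right)} = 4 - k$
$\left(\frac{1}{58 - 29} + I{\left(11 \right)}\right)^{2} = \left(\frac{1}{58 - 29} + \left(4 - 11\right)\right)^{2} = \left(\frac{1}{29} + \left(4 - 11\right)\right)^{2} = \left(\frac{1}{29} - 7\right)^{2} = \left(- \frac{202}{29}\right)^{2} = \frac{40804}{841}$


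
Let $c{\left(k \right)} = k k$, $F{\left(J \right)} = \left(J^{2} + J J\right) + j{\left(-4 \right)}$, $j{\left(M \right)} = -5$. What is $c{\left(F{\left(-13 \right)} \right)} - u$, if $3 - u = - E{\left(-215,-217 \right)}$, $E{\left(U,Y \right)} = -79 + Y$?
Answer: $111182$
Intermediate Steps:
$F{\left(J \right)} = -5 + 2 J^{2}$ ($F{\left(J \right)} = \left(J^{2} + J J\right) - 5 = \left(J^{2} + J^{2}\right) - 5 = 2 J^{2} - 5 = -5 + 2 J^{2}$)
$u = -293$ ($u = 3 - - (-79 - 217) = 3 - \left(-1\right) \left(-296\right) = 3 - 296 = -293$)
$c{\left(k \right)} = k^{2}$
$c{\left(F{\left(-13 \right)} \right)} - u = \left(-5 + 2 \left(-13\right)^{2}\right)^{2} - -293 = \left(-5 + 2 \cdot 169\right)^{2} + 293 = \left(-5 + 338\right)^{2} + 293 = 333^{2} + 293 = 110889 + 293 = 111182$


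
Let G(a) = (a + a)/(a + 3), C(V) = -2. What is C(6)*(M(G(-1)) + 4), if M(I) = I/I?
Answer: -10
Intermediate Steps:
G(a) = 2*a/(3 + a) (G(a) = (2*a)/(3 + a) = 2*a/(3 + a))
M(I) = 1
C(6)*(M(G(-1)) + 4) = -2*(1 + 4) = -2*5 = -10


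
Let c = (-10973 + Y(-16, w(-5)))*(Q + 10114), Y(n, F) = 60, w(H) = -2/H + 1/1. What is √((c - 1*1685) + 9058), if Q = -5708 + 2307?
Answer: 2*I*√18312899 ≈ 8558.7*I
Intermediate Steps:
Q = -3401
w(H) = 1 - 2/H (w(H) = -2/H + 1*1 = -2/H + 1 = 1 - 2/H)
c = -73258969 (c = (-10973 + 60)*(-3401 + 10114) = -10913*6713 = -73258969)
√((c - 1*1685) + 9058) = √((-73258969 - 1*1685) + 9058) = √((-73258969 - 1685) + 9058) = √(-73260654 + 9058) = √(-73251596) = 2*I*√18312899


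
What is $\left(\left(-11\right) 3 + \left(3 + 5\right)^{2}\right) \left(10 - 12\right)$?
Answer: $-62$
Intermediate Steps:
$\left(\left(-11\right) 3 + \left(3 + 5\right)^{2}\right) \left(10 - 12\right) = \left(-33 + 8^{2}\right) \left(-2\right) = \left(-33 + 64\right) \left(-2\right) = 31 \left(-2\right) = -62$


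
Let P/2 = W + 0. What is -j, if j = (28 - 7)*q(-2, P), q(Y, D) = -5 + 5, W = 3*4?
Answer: 0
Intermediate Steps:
W = 12
P = 24 (P = 2*(12 + 0) = 2*12 = 24)
q(Y, D) = 0
j = 0 (j = (28 - 7)*0 = 21*0 = 0)
-j = -1*0 = 0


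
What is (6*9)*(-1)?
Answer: -54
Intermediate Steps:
(6*9)*(-1) = 54*(-1) = -54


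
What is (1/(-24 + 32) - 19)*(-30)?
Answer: 2265/4 ≈ 566.25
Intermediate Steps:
(1/(-24 + 32) - 19)*(-30) = (1/8 - 19)*(-30) = (⅛ - 19)*(-30) = -151/8*(-30) = 2265/4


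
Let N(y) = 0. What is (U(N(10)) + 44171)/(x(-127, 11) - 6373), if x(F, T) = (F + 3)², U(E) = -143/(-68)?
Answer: 1001257/204068 ≈ 4.9065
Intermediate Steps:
U(E) = 143/68 (U(E) = -143*(-1/68) = 143/68)
x(F, T) = (3 + F)²
(U(N(10)) + 44171)/(x(-127, 11) - 6373) = (143/68 + 44171)/((3 - 127)² - 6373) = 3003771/(68*((-124)² - 6373)) = 3003771/(68*(15376 - 6373)) = (3003771/68)/9003 = (3003771/68)*(1/9003) = 1001257/204068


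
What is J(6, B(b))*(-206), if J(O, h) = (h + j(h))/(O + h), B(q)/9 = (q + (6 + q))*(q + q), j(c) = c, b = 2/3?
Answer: -18128/47 ≈ -385.70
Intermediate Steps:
b = ⅔ (b = 2*(⅓) = ⅔ ≈ 0.66667)
B(q) = 18*q*(6 + 2*q) (B(q) = 9*((q + (6 + q))*(q + q)) = 9*((6 + 2*q)*(2*q)) = 9*(2*q*(6 + 2*q)) = 18*q*(6 + 2*q))
J(O, h) = 2*h/(O + h) (J(O, h) = (h + h)/(O + h) = (2*h)/(O + h) = 2*h/(O + h))
J(6, B(b))*(-206) = (2*(36*(⅔)*(3 + ⅔))/(6 + 36*(⅔)*(3 + ⅔)))*(-206) = (2*(36*(⅔)*(11/3))/(6 + 36*(⅔)*(11/3)))*(-206) = (2*88/(6 + 88))*(-206) = (2*88/94)*(-206) = (2*88*(1/94))*(-206) = (88/47)*(-206) = -18128/47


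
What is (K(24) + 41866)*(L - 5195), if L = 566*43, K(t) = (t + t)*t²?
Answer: 1330706502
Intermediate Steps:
K(t) = 2*t³ (K(t) = (2*t)*t² = 2*t³)
L = 24338
(K(24) + 41866)*(L - 5195) = (2*24³ + 41866)*(24338 - 5195) = (2*13824 + 41866)*19143 = (27648 + 41866)*19143 = 69514*19143 = 1330706502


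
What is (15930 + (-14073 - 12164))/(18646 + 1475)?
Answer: -10307/20121 ≈ -0.51225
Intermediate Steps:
(15930 + (-14073 - 12164))/(18646 + 1475) = (15930 - 26237)/20121 = -10307*1/20121 = -10307/20121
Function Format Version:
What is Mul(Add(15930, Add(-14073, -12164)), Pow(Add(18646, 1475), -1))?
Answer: Rational(-10307, 20121) ≈ -0.51225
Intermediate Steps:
Mul(Add(15930, Add(-14073, -12164)), Pow(Add(18646, 1475), -1)) = Mul(Add(15930, -26237), Pow(20121, -1)) = Mul(-10307, Rational(1, 20121)) = Rational(-10307, 20121)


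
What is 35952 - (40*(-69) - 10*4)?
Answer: 38752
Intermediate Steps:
35952 - (40*(-69) - 10*4) = 35952 - (-2760 - 40) = 35952 - 1*(-2800) = 35952 + 2800 = 38752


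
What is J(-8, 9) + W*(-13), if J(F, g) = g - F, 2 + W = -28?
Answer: 407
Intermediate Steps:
W = -30 (W = -2 - 28 = -30)
J(-8, 9) + W*(-13) = (9 - 1*(-8)) - 30*(-13) = (9 + 8) + 390 = 17 + 390 = 407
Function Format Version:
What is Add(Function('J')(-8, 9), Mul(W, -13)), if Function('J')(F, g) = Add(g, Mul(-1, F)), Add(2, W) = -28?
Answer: 407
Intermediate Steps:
W = -30 (W = Add(-2, -28) = -30)
Add(Function('J')(-8, 9), Mul(W, -13)) = Add(Add(9, Mul(-1, -8)), Mul(-30, -13)) = Add(Add(9, 8), 390) = Add(17, 390) = 407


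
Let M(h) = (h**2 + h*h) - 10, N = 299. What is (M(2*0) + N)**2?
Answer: 83521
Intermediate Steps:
M(h) = -10 + 2*h**2 (M(h) = (h**2 + h**2) - 10 = 2*h**2 - 10 = -10 + 2*h**2)
(M(2*0) + N)**2 = ((-10 + 2*(2*0)**2) + 299)**2 = ((-10 + 2*0**2) + 299)**2 = ((-10 + 2*0) + 299)**2 = ((-10 + 0) + 299)**2 = (-10 + 299)**2 = 289**2 = 83521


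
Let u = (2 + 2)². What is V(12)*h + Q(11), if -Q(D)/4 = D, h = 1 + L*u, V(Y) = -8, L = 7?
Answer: -948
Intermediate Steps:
u = 16 (u = 4² = 16)
h = 113 (h = 1 + 7*16 = 1 + 112 = 113)
Q(D) = -4*D
V(12)*h + Q(11) = -8*113 - 4*11 = -904 - 44 = -948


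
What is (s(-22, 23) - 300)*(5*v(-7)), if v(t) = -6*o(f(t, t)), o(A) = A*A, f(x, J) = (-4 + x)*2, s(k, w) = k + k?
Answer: 4994880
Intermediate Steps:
s(k, w) = 2*k
f(x, J) = -8 + 2*x
o(A) = A**2
v(t) = -6*(-8 + 2*t)**2
(s(-22, 23) - 300)*(5*v(-7)) = (2*(-22) - 300)*(5*(-24*(-4 - 7)**2)) = (-44 - 300)*(5*(-24*(-11)**2)) = -1720*(-24*121) = -1720*(-2904) = -344*(-14520) = 4994880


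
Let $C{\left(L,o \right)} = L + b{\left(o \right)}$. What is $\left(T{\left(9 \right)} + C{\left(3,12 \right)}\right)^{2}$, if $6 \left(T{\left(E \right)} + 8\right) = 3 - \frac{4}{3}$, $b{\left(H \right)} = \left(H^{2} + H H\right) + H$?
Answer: $\frac{28249225}{324} \approx 87189.0$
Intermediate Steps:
$b{\left(H \right)} = H + 2 H^{2}$ ($b{\left(H \right)} = \left(H^{2} + H^{2}\right) + H = 2 H^{2} + H = H + 2 H^{2}$)
$C{\left(L,o \right)} = L + o \left(1 + 2 o\right)$
$T{\left(E \right)} = - \frac{139}{18}$ ($T{\left(E \right)} = -8 + \frac{3 - \frac{4}{3}}{6} = -8 + \frac{1}{6} \cdot \frac{5}{3} = -8 + \frac{5}{18} = - \frac{139}{18}$)
$\left(T{\left(9 \right)} + C{\left(3,12 \right)}\right)^{2} = \left(- \frac{139}{18} + \left(3 + 12 \left(1 + 2 \cdot 12\right)\right)\right)^{2} = \left(- \frac{139}{18} + \left(3 + 12 \left(1 + 24\right)\right)\right)^{2} = \left(- \frac{139}{18} + \left(3 + 12 \cdot 25\right)\right)^{2} = \left(- \frac{139}{18} + \left(3 + 300\right)\right)^{2} = \left(- \frac{139}{18} + 303\right)^{2} = \left(\frac{5315}{18}\right)^{2} = \frac{28249225}{324}$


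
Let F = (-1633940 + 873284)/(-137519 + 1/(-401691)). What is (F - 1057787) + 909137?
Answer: -4105570975290102/27620072315 ≈ -1.4864e+5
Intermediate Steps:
F = 152774334648/27620072315 (F = -760656/(-137519 - 1/401691) = -760656/(-55240144630/401691) = -760656*(-401691/55240144630) = 152774334648/27620072315 ≈ 5.5313)
(F - 1057787) + 909137 = (152774334648/27620072315 - 1057787) + 909137 = -29216000659532257/27620072315 + 909137 = -4105570975290102/27620072315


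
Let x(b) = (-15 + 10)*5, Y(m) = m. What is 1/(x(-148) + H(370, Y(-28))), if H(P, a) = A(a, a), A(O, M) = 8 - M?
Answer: 1/11 ≈ 0.090909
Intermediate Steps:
H(P, a) = 8 - a
x(b) = -25 (x(b) = -5*5 = -25)
1/(x(-148) + H(370, Y(-28))) = 1/(-25 + (8 - 1*(-28))) = 1/(-25 + (8 + 28)) = 1/(-25 + 36) = 1/11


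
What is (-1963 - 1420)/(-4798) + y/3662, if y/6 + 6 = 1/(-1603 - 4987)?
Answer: 10062776479/14473514855 ≈ 0.69525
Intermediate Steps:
y = -118623/3295 (y = -36 + 6/(-1603 - 4987) = -36 + 6/(-6590) = -36 + 6*(-1/6590) = -36 - 3/3295 = -118623/3295 ≈ -36.001)
(-1963 - 1420)/(-4798) + y/3662 = (-1963 - 1420)/(-4798) - 118623/3295/3662 = -3383*(-1/4798) - 118623/3295*1/3662 = 3383/4798 - 118623/12066290 = 10062776479/14473514855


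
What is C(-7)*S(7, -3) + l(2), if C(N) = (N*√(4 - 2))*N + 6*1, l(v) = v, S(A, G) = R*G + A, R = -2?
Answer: 80 + 637*√2 ≈ 980.85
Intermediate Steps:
S(A, G) = A - 2*G (S(A, G) = -2*G + A = A - 2*G)
C(N) = 6 + √2*N² (C(N) = (N*√2)*N + 6 = √2*N² + 6 = 6 + √2*N²)
C(-7)*S(7, -3) + l(2) = (6 + √2*(-7)²)*(7 - 2*(-3)) + 2 = (6 + √2*49)*(7 + 6) + 2 = (6 + 49*√2)*13 + 2 = (78 + 637*√2) + 2 = 80 + 637*√2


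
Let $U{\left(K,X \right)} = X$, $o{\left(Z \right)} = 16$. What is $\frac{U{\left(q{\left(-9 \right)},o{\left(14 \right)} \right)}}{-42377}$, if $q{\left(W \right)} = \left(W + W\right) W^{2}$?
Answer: $- \frac{16}{42377} \approx -0.00037756$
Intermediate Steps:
$q{\left(W \right)} = 2 W^{3}$ ($q{\left(W \right)} = 2 W W^{2} = 2 W^{3}$)
$\frac{U{\left(q{\left(-9 \right)},o{\left(14 \right)} \right)}}{-42377} = \frac{16}{-42377} = 16 \left(- \frac{1}{42377}\right) = - \frac{16}{42377}$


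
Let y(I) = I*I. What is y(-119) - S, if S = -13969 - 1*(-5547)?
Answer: 22583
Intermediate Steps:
y(I) = I²
S = -8422 (S = -13969 + 5547 = -8422)
y(-119) - S = (-119)² - 1*(-8422) = 14161 + 8422 = 22583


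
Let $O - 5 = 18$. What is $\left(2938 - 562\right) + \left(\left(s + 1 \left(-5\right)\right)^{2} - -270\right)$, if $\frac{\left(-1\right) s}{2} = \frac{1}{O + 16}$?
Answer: $\frac{4063375}{1521} \approx 2671.5$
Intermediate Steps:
$O = 23$ ($O = 5 + 18 = 23$)
$s = - \frac{2}{39}$ ($s = - \frac{2}{23 + 16} = - \frac{2}{39} \approx -0.051282$)
$\left(2938 - 562\right) + \left(\left(s + 1 \left(-5\right)\right)^{2} - -270\right) = \left(2938 - 562\right) + \left(\left(- \frac{2}{39} + 1 \left(-5\right)\right)^{2} - -270\right) = 2376 + \left(\left(- \frac{2}{39} - 5\right)^{2} + 270\right) = 2376 + \left(\left(- \frac{197}{39}\right)^{2} + 270\right) = 2376 + \left(\frac{38809}{1521} + 270\right) = 2376 + \frac{449479}{1521} = \frac{4063375}{1521}$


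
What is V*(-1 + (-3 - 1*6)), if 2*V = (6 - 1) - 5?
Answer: 0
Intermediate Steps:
V = 0 (V = ((6 - 1) - 5)/2 = (5 - 5)/2 = (½)*0 = 0)
V*(-1 + (-3 - 1*6)) = 0*(-1 + (-3 - 1*6)) = 0*(-1 + (-3 - 6)) = 0*(-1 - 9) = 0*(-10) = 0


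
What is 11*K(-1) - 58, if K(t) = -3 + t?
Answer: -102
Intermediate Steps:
11*K(-1) - 58 = 11*(-3 - 1) - 58 = 11*(-4) - 58 = -44 - 58 = -102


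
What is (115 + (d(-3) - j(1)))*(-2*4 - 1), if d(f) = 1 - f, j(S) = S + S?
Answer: -1053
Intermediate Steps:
j(S) = 2*S
(115 + (d(-3) - j(1)))*(-2*4 - 1) = (115 + ((1 - 1*(-3)) - 2))*(-2*4 - 1) = (115 + ((1 + 3) - 1*2))*(-8 - 1) = (115 + (4 - 2))*(-9) = (115 + 2)*(-9) = 117*(-9) = -1053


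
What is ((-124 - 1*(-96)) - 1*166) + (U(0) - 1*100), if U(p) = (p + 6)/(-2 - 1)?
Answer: -296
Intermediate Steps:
U(p) = -2 - p/3 (U(p) = (6 + p)/(-3) = (6 + p)*(-1/3) = -2 - p/3)
((-124 - 1*(-96)) - 1*166) + (U(0) - 1*100) = ((-124 - 1*(-96)) - 1*166) + ((-2 - 1/3*0) - 1*100) = ((-124 + 96) - 166) + ((-2 + 0) - 100) = (-28 - 166) + (-2 - 100) = -194 - 102 = -296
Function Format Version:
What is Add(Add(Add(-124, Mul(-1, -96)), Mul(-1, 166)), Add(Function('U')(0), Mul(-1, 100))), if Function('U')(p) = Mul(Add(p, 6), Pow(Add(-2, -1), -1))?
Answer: -296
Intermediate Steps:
Function('U')(p) = Add(-2, Mul(Rational(-1, 3), p)) (Function('U')(p) = Mul(Add(6, p), Pow(-3, -1)) = Mul(Add(6, p), Rational(-1, 3)) = Add(-2, Mul(Rational(-1, 3), p)))
Add(Add(Add(-124, Mul(-1, -96)), Mul(-1, 166)), Add(Function('U')(0), Mul(-1, 100))) = Add(Add(Add(-124, Mul(-1, -96)), Mul(-1, 166)), Add(Add(-2, Mul(Rational(-1, 3), 0)), Mul(-1, 100))) = Add(Add(Add(-124, 96), -166), Add(Add(-2, 0), -100)) = Add(Add(-28, -166), Add(-2, -100)) = Add(-194, -102) = -296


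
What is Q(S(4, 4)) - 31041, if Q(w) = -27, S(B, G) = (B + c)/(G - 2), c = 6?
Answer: -31068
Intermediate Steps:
S(B, G) = (6 + B)/(-2 + G) (S(B, G) = (B + 6)/(G - 2) = (6 + B)/(-2 + G))
Q(S(4, 4)) - 31041 = -27 - 31041 = -31068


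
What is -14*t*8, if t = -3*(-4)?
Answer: -1344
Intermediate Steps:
t = 12
-14*t*8 = -14*12*8 = -168*8 = -1344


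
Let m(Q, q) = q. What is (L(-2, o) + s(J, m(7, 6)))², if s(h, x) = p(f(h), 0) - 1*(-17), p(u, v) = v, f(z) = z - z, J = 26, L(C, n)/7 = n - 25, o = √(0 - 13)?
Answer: 24327 - 2212*I*√13 ≈ 24327.0 - 7975.5*I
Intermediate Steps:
o = I*√13 (o = √(-13) = I*√13 ≈ 3.6056*I)
L(C, n) = -175 + 7*n (L(C, n) = 7*(n - 25) = 7*(-25 + n) = -175 + 7*n)
f(z) = 0
s(h, x) = 17 (s(h, x) = 0 - 1*(-17) = 0 + 17 = 17)
(L(-2, o) + s(J, m(7, 6)))² = ((-175 + 7*(I*√13)) + 17)² = ((-175 + 7*I*√13) + 17)² = (-158 + 7*I*√13)²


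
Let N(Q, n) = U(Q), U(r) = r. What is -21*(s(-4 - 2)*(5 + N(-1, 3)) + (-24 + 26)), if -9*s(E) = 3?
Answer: -14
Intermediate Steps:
N(Q, n) = Q
s(E) = -⅓ (s(E) = -⅑*3 = -⅓)
-21*(s(-4 - 2)*(5 + N(-1, 3)) + (-24 + 26)) = -21*(-(5 - 1)/3 + (-24 + 26)) = -21*(-⅓*4 + 2) = -21*(-4/3 + 2) = -21*⅔ = -14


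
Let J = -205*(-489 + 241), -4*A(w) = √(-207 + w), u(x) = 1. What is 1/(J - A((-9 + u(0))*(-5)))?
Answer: 813440/41355289767 - 4*I*√167/41355289767 ≈ 1.967e-5 - 1.2499e-9*I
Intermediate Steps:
A(w) = -√(-207 + w)/4
J = 50840 (J = -205*(-248) = 50840)
1/(J - A((-9 + u(0))*(-5))) = 1/(50840 - (-1)*√(-207 + (-9 + 1)*(-5))/4) = 1/(50840 - (-1)*√(-207 - 8*(-5))/4) = 1/(50840 - (-1)*√(-207 + 40)/4) = 1/(50840 - (-1)*√(-167)/4) = 1/(50840 - (-1)*I*√167/4) = 1/(50840 + I*√167/4)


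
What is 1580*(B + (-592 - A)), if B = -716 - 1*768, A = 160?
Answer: -3532880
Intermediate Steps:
B = -1484 (B = -716 - 768 = -1484)
1580*(B + (-592 - A)) = 1580*(-1484 + (-592 - 1*160)) = 1580*(-1484 + (-592 - 160)) = 1580*(-1484 - 752) = 1580*(-2236) = -3532880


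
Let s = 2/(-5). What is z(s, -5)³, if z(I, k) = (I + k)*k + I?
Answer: 2352637/125 ≈ 18821.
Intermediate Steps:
s = -⅖ (s = 2*(-⅕) = -⅖ ≈ -0.40000)
z(I, k) = I + k*(I + k) (z(I, k) = k*(I + k) + I = I + k*(I + k))
z(s, -5)³ = (-⅖ + (-5)² - ⅖*(-5))³ = (-⅖ + 25 + 2)³ = (133/5)³ = 2352637/125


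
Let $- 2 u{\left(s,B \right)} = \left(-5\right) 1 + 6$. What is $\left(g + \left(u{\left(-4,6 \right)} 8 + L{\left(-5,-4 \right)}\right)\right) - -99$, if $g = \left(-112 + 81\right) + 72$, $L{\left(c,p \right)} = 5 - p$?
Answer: $145$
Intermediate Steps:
$u{\left(s,B \right)} = - \frac{1}{2}$ ($u{\left(s,B \right)} = - \frac{\left(-5\right) 1 + 6}{2} = - \frac{-5 + 6}{2} = \left(- \frac{1}{2}\right) 1 = - \frac{1}{2}$)
$g = 41$ ($g = -31 + 72 = 41$)
$\left(g + \left(u{\left(-4,6 \right)} 8 + L{\left(-5,-4 \right)}\right)\right) - -99 = \left(41 + \left(\left(- \frac{1}{2}\right) 8 + \left(5 - -4\right)\right)\right) - -99 = \left(41 + \left(-4 + \left(5 + 4\right)\right)\right) + 99 = \left(41 + \left(-4 + 9\right)\right) + 99 = \left(41 + 5\right) + 99 = 46 + 99 = 145$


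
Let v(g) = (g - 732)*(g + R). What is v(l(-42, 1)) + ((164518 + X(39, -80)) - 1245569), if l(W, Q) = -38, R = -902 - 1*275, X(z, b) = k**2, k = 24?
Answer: -144925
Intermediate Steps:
X(z, b) = 576 (X(z, b) = 24**2 = 576)
R = -1177 (R = -902 - 275 = -1177)
v(g) = (-1177 + g)*(-732 + g) (v(g) = (g - 732)*(g - 1177) = (-732 + g)*(-1177 + g) = (-1177 + g)*(-732 + g))
v(l(-42, 1)) + ((164518 + X(39, -80)) - 1245569) = (861564 + (-38)**2 - 1909*(-38)) + ((164518 + 576) - 1245569) = (861564 + 1444 + 72542) + (165094 - 1245569) = 935550 - 1080475 = -144925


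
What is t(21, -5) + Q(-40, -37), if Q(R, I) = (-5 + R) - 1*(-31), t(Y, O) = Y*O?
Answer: -119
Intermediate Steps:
t(Y, O) = O*Y
Q(R, I) = 26 + R (Q(R, I) = (-5 + R) + 31 = 26 + R)
t(21, -5) + Q(-40, -37) = -5*21 + (26 - 40) = -105 - 14 = -119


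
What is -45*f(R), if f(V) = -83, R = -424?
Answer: 3735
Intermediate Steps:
-45*f(R) = -45*(-83) = 3735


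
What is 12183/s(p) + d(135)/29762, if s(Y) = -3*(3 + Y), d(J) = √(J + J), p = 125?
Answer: -4061/128 + 3*√30/29762 ≈ -31.726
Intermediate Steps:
d(J) = √2*√J (d(J) = √(2*J) = √2*√J)
s(Y) = -9 - 3*Y
12183/s(p) + d(135)/29762 = 12183/(-9 - 3*125) + (√2*√135)/29762 = 12183/(-9 - 375) + (√2*(3*√15))*(1/29762) = 12183/(-384) + (3*√30)*(1/29762) = 12183*(-1/384) + 3*√30/29762 = -4061/128 + 3*√30/29762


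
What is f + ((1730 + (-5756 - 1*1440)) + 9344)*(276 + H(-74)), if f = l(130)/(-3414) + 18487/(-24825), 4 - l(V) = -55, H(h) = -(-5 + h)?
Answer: 12964213720023/9416950 ≈ 1.3767e+6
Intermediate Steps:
H(h) = 5 - h
l(V) = 59 (l(V) = 4 - 1*(-55) = 4 + 55 = 59)
f = -7175477/9416950 (f = 59/(-3414) + 18487/(-24825) = 59*(-1/3414) + 18487*(-1/24825) = -59/3414 - 18487/24825 = -7175477/9416950 ≈ -0.76197)
f + ((1730 + (-5756 - 1*1440)) + 9344)*(276 + H(-74)) = -7175477/9416950 + ((1730 + (-5756 - 1*1440)) + 9344)*(276 + (5 - 1*(-74))) = -7175477/9416950 + ((1730 + (-5756 - 1440)) + 9344)*(276 + (5 + 74)) = -7175477/9416950 + ((1730 - 7196) + 9344)*(276 + 79) = -7175477/9416950 + (-5466 + 9344)*355 = -7175477/9416950 + 3878*355 = -7175477/9416950 + 1376690 = 12964213720023/9416950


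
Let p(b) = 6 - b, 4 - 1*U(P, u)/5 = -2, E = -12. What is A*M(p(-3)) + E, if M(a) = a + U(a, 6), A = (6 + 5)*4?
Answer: 1704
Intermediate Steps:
U(P, u) = 30 (U(P, u) = 20 - 5*(-2) = 20 + 10 = 30)
A = 44 (A = 11*4 = 44)
M(a) = 30 + a (M(a) = a + 30 = 30 + a)
A*M(p(-3)) + E = 44*(30 + (6 - 1*(-3))) - 12 = 44*(30 + (6 + 3)) - 12 = 44*(30 + 9) - 12 = 44*39 - 12 = 1716 - 12 = 1704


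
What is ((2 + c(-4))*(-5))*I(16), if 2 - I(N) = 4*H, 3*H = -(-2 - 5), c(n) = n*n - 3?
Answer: 550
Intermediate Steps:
c(n) = -3 + n² (c(n) = n² - 3 = -3 + n²)
H = 7/3 (H = (-(-2 - 5))/3 = (-1*(-7))/3 = (⅓)*7 = 7/3 ≈ 2.3333)
I(N) = -22/3 (I(N) = 2 - 4*7/3 = 2 - 1*28/3 = 2 - 28/3 = -22/3)
((2 + c(-4))*(-5))*I(16) = ((2 + (-3 + (-4)²))*(-5))*(-22/3) = ((2 + (-3 + 16))*(-5))*(-22/3) = ((2 + 13)*(-5))*(-22/3) = (15*(-5))*(-22/3) = -75*(-22/3) = 550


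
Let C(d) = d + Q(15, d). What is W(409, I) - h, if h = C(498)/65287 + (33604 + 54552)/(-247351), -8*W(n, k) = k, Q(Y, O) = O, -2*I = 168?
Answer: 350143057829/32297609474 ≈ 10.841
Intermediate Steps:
I = -84 (I = -1/2*168 = -84)
W(n, k) = -k/8
C(d) = 2*d (C(d) = d + d = 2*d)
h = -5509079176/16148804737 (h = (2*498)/65287 + (33604 + 54552)/(-247351) = 996*(1/65287) + 88156*(-1/247351) = 996/65287 - 88156/247351 = -5509079176/16148804737 ≈ -0.34114)
W(409, I) - h = -1/8*(-84) - 1*(-5509079176/16148804737) = 21/2 + 5509079176/16148804737 = 350143057829/32297609474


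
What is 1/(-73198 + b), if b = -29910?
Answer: -1/103108 ≈ -9.6986e-6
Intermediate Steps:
1/(-73198 + b) = 1/(-73198 - 29910) = 1/(-103108) = -1/103108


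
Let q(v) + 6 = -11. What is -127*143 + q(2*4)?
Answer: -18178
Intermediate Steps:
q(v) = -17 (q(v) = -6 - 11 = -17)
-127*143 + q(2*4) = -127*143 - 17 = -18161 - 17 = -18178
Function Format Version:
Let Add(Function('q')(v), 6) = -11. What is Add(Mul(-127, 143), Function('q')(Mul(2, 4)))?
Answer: -18178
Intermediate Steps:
Function('q')(v) = -17 (Function('q')(v) = Add(-6, -11) = -17)
Add(Mul(-127, 143), Function('q')(Mul(2, 4))) = Add(Mul(-127, 143), -17) = Add(-18161, -17) = -18178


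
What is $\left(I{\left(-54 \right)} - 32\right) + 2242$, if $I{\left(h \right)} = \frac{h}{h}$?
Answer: $2211$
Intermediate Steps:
$I{\left(h \right)} = 1$
$\left(I{\left(-54 \right)} - 32\right) + 2242 = \left(1 - 32\right) + 2242 = -31 + 2242 = 2211$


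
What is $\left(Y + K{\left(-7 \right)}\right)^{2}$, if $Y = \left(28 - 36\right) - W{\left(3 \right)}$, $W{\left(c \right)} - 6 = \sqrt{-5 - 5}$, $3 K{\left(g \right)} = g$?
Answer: $\frac{2311}{9} + \frac{98 i \sqrt{10}}{3} \approx 256.78 + 103.3 i$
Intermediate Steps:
$K{\left(g \right)} = \frac{g}{3}$
$W{\left(c \right)} = 6 + i \sqrt{10}$ ($W{\left(c \right)} = 6 + \sqrt{-5 - 5} = 6 + \sqrt{-10} = 6 + i \sqrt{10}$)
$Y = -14 - i \sqrt{10}$ ($Y = \left(28 - 36\right) - \left(6 + i \sqrt{10}\right) = -8 - \left(6 + i \sqrt{10}\right) = -14 - i \sqrt{10} \approx -14.0 - 3.1623 i$)
$\left(Y + K{\left(-7 \right)}\right)^{2} = \left(\left(-14 - i \sqrt{10}\right) + \frac{1}{3} \left(-7\right)\right)^{2} = \left(\left(-14 - i \sqrt{10}\right) - \frac{7}{3}\right)^{2} = \left(- \frac{49}{3} - i \sqrt{10}\right)^{2}$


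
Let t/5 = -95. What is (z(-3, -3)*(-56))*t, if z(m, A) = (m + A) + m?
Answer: -239400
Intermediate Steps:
z(m, A) = A + 2*m (z(m, A) = (A + m) + m = A + 2*m)
t = -475 (t = 5*(-95) = -475)
(z(-3, -3)*(-56))*t = ((-3 + 2*(-3))*(-56))*(-475) = ((-3 - 6)*(-56))*(-475) = -9*(-56)*(-475) = 504*(-475) = -239400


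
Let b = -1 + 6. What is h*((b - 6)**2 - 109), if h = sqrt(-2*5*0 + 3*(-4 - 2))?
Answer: -324*I*sqrt(2) ≈ -458.21*I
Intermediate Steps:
b = 5
h = 3*I*sqrt(2) (h = sqrt(-10*0 + 3*(-6)) = sqrt(0 - 18) = sqrt(-18) = 3*I*sqrt(2) ≈ 4.2426*I)
h*((b - 6)**2 - 109) = (3*I*sqrt(2))*((5 - 6)**2 - 109) = (3*I*sqrt(2))*((-1)**2 - 109) = (3*I*sqrt(2))*(1 - 109) = (3*I*sqrt(2))*(-108) = -324*I*sqrt(2)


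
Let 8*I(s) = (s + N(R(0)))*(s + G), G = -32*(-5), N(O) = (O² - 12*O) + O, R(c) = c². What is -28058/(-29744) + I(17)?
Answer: 700970/1859 ≈ 377.07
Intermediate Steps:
N(O) = O² - 11*O
G = 160
I(s) = s*(160 + s)/8 (I(s) = ((s + 0²*(-11 + 0²))*(s + 160))/8 = ((s + 0*(-11 + 0))*(160 + s))/8 = ((s + 0*(-11))*(160 + s))/8 = ((s + 0)*(160 + s))/8 = (s*(160 + s))/8 = s*(160 + s)/8)
-28058/(-29744) + I(17) = -28058/(-29744) + (⅛)*17*(160 + 17) = -28058*(-1/29744) + (⅛)*17*177 = 14029/14872 + 3009/8 = 700970/1859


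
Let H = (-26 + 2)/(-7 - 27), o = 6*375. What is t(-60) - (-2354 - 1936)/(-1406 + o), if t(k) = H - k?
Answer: 471969/7174 ≈ 65.789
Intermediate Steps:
o = 2250
H = 12/17 (H = -24/(-34) = -24*(-1/34) = 12/17 ≈ 0.70588)
t(k) = 12/17 - k
t(-60) - (-2354 - 1936)/(-1406 + o) = (12/17 - 1*(-60)) - (-2354 - 1936)/(-1406 + 2250) = (12/17 + 60) - (-4290)/844 = 1032/17 - (-4290)/844 = 1032/17 - 1*(-2145/422) = 1032/17 + 2145/422 = 471969/7174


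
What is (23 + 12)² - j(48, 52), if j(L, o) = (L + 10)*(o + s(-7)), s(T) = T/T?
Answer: -1849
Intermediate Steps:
s(T) = 1
j(L, o) = (1 + o)*(10 + L) (j(L, o) = (L + 10)*(o + 1) = (10 + L)*(1 + o) = (1 + o)*(10 + L))
(23 + 12)² - j(48, 52) = (23 + 12)² - (10 + 48 + 10*52 + 48*52) = 35² - (10 + 48 + 520 + 2496) = 1225 - 1*3074 = 1225 - 3074 = -1849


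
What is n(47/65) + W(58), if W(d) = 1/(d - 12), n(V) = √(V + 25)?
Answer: 1/46 + 2*√27170/65 ≈ 5.0935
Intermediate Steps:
n(V) = √(25 + V)
W(d) = 1/(-12 + d)
n(47/65) + W(58) = √(25 + 47/65) + 1/(-12 + 58) = √(25 + 47*(1/65)) + 1/46 = √(25 + 47/65) + 1/46 = √(1672/65) + 1/46 = 2*√27170/65 + 1/46 = 1/46 + 2*√27170/65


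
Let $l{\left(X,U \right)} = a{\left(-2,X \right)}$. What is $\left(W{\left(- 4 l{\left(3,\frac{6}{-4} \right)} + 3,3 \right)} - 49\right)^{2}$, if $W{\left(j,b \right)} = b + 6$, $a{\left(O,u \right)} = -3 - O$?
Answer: $1600$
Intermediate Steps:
$l{\left(X,U \right)} = -1$ ($l{\left(X,U \right)} = -3 - -2 = -3 + 2 = -1$)
$W{\left(j,b \right)} = 6 + b$
$\left(W{\left(- 4 l{\left(3,\frac{6}{-4} \right)} + 3,3 \right)} - 49\right)^{2} = \left(\left(6 + 3\right) - 49\right)^{2} = \left(9 - 49\right)^{2} = \left(-40\right)^{2} = 1600$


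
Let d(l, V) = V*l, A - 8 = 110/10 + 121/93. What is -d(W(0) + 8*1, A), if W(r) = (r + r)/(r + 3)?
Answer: -15104/93 ≈ -162.41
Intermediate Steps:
A = 1888/93 (A = 8 + (110/10 + 121/93) = 8 + (110*(⅒) + 121*(1/93)) = 8 + (11 + 121/93) = 8 + 1144/93 = 1888/93 ≈ 20.301)
W(r) = 2*r/(3 + r) (W(r) = (2*r)/(3 + r) = 2*r/(3 + r))
-d(W(0) + 8*1, A) = -1888*(2*0/(3 + 0) + 8*1)/93 = -1888*(2*0/3 + 8)/93 = -1888*(2*0*(⅓) + 8)/93 = -1888*(0 + 8)/93 = -1888*8/93 = -1*15104/93 = -15104/93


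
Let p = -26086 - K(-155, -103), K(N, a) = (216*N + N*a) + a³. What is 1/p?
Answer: 1/1084156 ≈ 9.2238e-7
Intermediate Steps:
K(N, a) = a³ + 216*N + N*a
p = 1084156 (p = -26086 - ((-103)³ + 216*(-155) - 155*(-103)) = -26086 - (-1092727 - 33480 + 15965) = -26086 - 1*(-1110242) = -26086 + 1110242 = 1084156)
1/p = 1/1084156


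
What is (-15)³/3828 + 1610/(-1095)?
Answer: -657247/279444 ≈ -2.3520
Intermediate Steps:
(-15)³/3828 + 1610/(-1095) = -3375*1/3828 + 1610*(-1/1095) = -1125/1276 - 322/219 = -657247/279444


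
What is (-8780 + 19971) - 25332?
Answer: -14141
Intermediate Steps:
(-8780 + 19971) - 25332 = 11191 - 25332 = -14141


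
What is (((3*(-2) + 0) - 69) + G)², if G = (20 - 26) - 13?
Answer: 8836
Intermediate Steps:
G = -19 (G = -6 - 13 = -19)
(((3*(-2) + 0) - 69) + G)² = (((3*(-2) + 0) - 69) - 19)² = (((-6 + 0) - 69) - 19)² = ((-6 - 69) - 19)² = (-75 - 19)² = (-94)² = 8836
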